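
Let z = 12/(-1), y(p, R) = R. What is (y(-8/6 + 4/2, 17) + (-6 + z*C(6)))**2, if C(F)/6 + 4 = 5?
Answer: 3721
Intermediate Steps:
C(F) = 6 (C(F) = -24 + 6*5 = -24 + 30 = 6)
z = -12 (z = 12*(-1) = -12)
(y(-8/6 + 4/2, 17) + (-6 + z*C(6)))**2 = (17 + (-6 - 12*6))**2 = (17 + (-6 - 72))**2 = (17 - 78)**2 = (-61)**2 = 3721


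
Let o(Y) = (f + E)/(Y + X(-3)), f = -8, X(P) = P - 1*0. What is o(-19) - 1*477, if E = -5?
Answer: -10481/22 ≈ -476.41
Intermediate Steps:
X(P) = P (X(P) = P + 0 = P)
o(Y) = -13/(-3 + Y) (o(Y) = (-8 - 5)/(Y - 3) = -13/(-3 + Y))
o(-19) - 1*477 = -13/(-3 - 19) - 1*477 = -13/(-22) - 477 = -13*(-1/22) - 477 = 13/22 - 477 = -10481/22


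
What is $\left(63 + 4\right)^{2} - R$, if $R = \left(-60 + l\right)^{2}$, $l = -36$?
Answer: $-4727$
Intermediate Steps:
$R = 9216$ ($R = \left(-60 - 36\right)^{2} = \left(-96\right)^{2} = 9216$)
$\left(63 + 4\right)^{2} - R = \left(63 + 4\right)^{2} - 9216 = 67^{2} - 9216 = 4489 - 9216 = -4727$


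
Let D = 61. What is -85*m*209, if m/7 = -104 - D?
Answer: 20518575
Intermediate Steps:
m = -1155 (m = 7*(-104 - 1*61) = 7*(-104 - 61) = 7*(-165) = -1155)
-85*m*209 = -85*(-1155)*209 = 98175*209 = 20518575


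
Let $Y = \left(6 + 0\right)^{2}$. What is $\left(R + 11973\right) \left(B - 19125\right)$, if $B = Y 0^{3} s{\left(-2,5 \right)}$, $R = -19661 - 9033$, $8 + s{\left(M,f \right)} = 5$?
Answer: $319789125$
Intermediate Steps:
$s{\left(M,f \right)} = -3$ ($s{\left(M,f \right)} = -8 + 5 = -3$)
$Y = 36$ ($Y = 6^{2} = 36$)
$R = -28694$
$B = 0$ ($B = 36 \cdot 0^{3} \left(-3\right) = 36 \cdot 0 \left(-3\right) = 0 \left(-3\right) = 0$)
$\left(R + 11973\right) \left(B - 19125\right) = \left(-28694 + 11973\right) \left(0 - 19125\right) = \left(-16721\right) \left(-19125\right) = 319789125$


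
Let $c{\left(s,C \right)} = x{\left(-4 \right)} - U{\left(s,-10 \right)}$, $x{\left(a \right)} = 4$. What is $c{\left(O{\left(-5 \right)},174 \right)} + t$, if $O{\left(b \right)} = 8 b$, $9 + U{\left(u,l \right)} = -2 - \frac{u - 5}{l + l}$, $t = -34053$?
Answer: $- \frac{136143}{4} \approx -34036.0$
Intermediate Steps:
$U{\left(u,l \right)} = -11 - \frac{-5 + u}{2 l}$ ($U{\left(u,l \right)} = -9 - \left(2 + \frac{u - 5}{l + l}\right) = -9 - \left(2 + \frac{-5 + u}{2 l}\right) = -11 - \frac{-5 + u}{2 l}$)
$c{\left(s,C \right)} = \frac{61}{4} - \frac{s}{20}$ ($c{\left(s,C \right)} = 4 - \frac{5 - s - -220}{2 \left(-10\right)} = 4 - \frac{1}{2} \left(- \frac{1}{10}\right) \left(5 - s + 220\right) = 4 - \frac{1}{2} \left(- \frac{1}{10}\right) \left(225 - s\right) = 4 - \left(- \frac{45}{4} + \frac{s}{20}\right) = \frac{61}{4} - \frac{s}{20}$)
$c{\left(O{\left(-5 \right)},174 \right)} + t = \left(\frac{61}{4} - \frac{8 \left(-5\right)}{20}\right) - 34053 = \left(\frac{61}{4} - -2\right) - 34053 = \left(\frac{61}{4} + 2\right) - 34053 = \frac{69}{4} - 34053 = - \frac{136143}{4}$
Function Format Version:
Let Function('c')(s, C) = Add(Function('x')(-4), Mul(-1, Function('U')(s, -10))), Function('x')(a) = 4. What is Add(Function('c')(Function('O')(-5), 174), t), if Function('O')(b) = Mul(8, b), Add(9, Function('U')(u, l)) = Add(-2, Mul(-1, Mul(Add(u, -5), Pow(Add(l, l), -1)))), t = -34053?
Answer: Rational(-136143, 4) ≈ -34036.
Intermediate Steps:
Function('U')(u, l) = Add(-11, Mul(Rational(-1, 2), Pow(l, -1), Add(-5, u))) (Function('U')(u, l) = Add(-9, Add(-2, Mul(-1, Mul(Add(u, -5), Pow(Add(l, l), -1))))) = Add(-9, Add(-2, Mul(-1, Mul(Add(-5, u), Pow(Mul(2, l), -1))))) = Add(-9, Add(-2, Mul(-1, Mul(Add(-5, u), Mul(Rational(1, 2), Pow(l, -1)))))) = Add(-9, Add(-2, Mul(-1, Mul(Rational(1, 2), Pow(l, -1), Add(-5, u))))) = Add(-9, Add(-2, Mul(Rational(-1, 2), Pow(l, -1), Add(-5, u)))) = Add(-11, Mul(Rational(-1, 2), Pow(l, -1), Add(-5, u))))
Function('c')(s, C) = Add(Rational(61, 4), Mul(Rational(-1, 20), s)) (Function('c')(s, C) = Add(4, Mul(-1, Mul(Rational(1, 2), Pow(-10, -1), Add(5, Mul(-1, s), Mul(-22, -10))))) = Add(4, Mul(-1, Mul(Rational(1, 2), Rational(-1, 10), Add(5, Mul(-1, s), 220)))) = Add(4, Mul(-1, Mul(Rational(1, 2), Rational(-1, 10), Add(225, Mul(-1, s))))) = Add(4, Mul(-1, Add(Rational(-45, 4), Mul(Rational(1, 20), s)))) = Add(4, Add(Rational(45, 4), Mul(Rational(-1, 20), s))) = Add(Rational(61, 4), Mul(Rational(-1, 20), s)))
Add(Function('c')(Function('O')(-5), 174), t) = Add(Add(Rational(61, 4), Mul(Rational(-1, 20), Mul(8, -5))), -34053) = Add(Add(Rational(61, 4), Mul(Rational(-1, 20), -40)), -34053) = Add(Add(Rational(61, 4), 2), -34053) = Add(Rational(69, 4), -34053) = Rational(-136143, 4)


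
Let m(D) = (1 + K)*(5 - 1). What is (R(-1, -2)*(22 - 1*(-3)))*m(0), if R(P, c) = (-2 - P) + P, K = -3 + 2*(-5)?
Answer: 2400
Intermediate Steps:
K = -13 (K = -3 - 10 = -13)
R(P, c) = -2
m(D) = -48 (m(D) = (1 - 13)*(5 - 1) = -12*4 = -48)
(R(-1, -2)*(22 - 1*(-3)))*m(0) = -2*(22 - 1*(-3))*(-48) = -2*(22 + 3)*(-48) = -2*25*(-48) = -50*(-48) = 2400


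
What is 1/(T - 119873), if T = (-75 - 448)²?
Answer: 1/153656 ≈ 6.5080e-6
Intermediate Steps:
T = 273529 (T = (-523)² = 273529)
1/(T - 119873) = 1/(273529 - 119873) = 1/153656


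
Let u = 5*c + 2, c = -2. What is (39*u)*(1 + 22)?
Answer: -7176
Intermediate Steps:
u = -8 (u = 5*(-2) + 2 = -10 + 2 = -8)
(39*u)*(1 + 22) = (39*(-8))*(1 + 22) = -312*23 = -7176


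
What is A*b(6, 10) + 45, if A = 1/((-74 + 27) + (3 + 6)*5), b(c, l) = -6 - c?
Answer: 51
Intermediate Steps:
A = -½ (A = 1/(-47 + 9*5) = 1/(-47 + 45) = 1/(-2) = -½ ≈ -0.50000)
A*b(6, 10) + 45 = -(-6 - 1*6)/2 + 45 = -(-6 - 6)/2 + 45 = -½*(-12) + 45 = 6 + 45 = 51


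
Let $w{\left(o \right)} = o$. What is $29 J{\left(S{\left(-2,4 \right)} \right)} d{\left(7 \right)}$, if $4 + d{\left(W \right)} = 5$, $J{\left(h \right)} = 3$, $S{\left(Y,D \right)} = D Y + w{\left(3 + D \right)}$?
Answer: $87$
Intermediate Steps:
$S{\left(Y,D \right)} = 3 + D + D Y$ ($S{\left(Y,D \right)} = D Y + \left(3 + D\right) = 3 + D + D Y$)
$d{\left(W \right)} = 1$ ($d{\left(W \right)} = -4 + 5 = 1$)
$29 J{\left(S{\left(-2,4 \right)} \right)} d{\left(7 \right)} = 29 \cdot 3 \cdot 1 = 87 \cdot 1 = 87$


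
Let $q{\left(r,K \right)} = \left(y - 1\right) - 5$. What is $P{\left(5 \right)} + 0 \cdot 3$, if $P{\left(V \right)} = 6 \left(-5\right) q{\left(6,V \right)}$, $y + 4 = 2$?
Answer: $240$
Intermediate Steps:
$y = -2$ ($y = -4 + 2 = -2$)
$q{\left(r,K \right)} = -8$ ($q{\left(r,K \right)} = \left(-2 - 1\right) - 5 = -3 - 5 = -8$)
$P{\left(V \right)} = 240$ ($P{\left(V \right)} = 6 \left(-5\right) \left(-8\right) = \left(-30\right) \left(-8\right) = 240$)
$P{\left(5 \right)} + 0 \cdot 3 = 240 + 0 \cdot 3 = 240 + 0 = 240$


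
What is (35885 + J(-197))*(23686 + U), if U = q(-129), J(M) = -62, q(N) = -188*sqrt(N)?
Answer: 848503578 - 6734724*I*sqrt(129) ≈ 8.485e+8 - 7.6492e+7*I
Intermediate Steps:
U = -188*I*sqrt(129) ≈ -2135.3*I
(35885 + J(-197))*(23686 + U) = (35885 - 62)*(23686 - 188*I*sqrt(129)) = 35823*(23686 - 188*I*sqrt(129)) = 848503578 - 6734724*I*sqrt(129)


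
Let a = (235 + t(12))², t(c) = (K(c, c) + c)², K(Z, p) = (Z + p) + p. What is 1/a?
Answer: 1/6446521 ≈ 1.5512e-7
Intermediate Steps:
K(Z, p) = Z + 2*p
t(c) = 16*c² (t(c) = ((c + 2*c) + c)² = (3*c + c)² = (4*c)² = 16*c²)
a = 6446521 (a = (235 + 16*12²)² = (235 + 16*144)² = (235 + 2304)² = 2539² = 6446521)
1/a = 1/6446521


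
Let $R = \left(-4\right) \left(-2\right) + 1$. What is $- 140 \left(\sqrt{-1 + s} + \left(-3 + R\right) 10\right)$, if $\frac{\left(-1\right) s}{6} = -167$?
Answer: $-8400 - 140 \sqrt{1001} \approx -12829.0$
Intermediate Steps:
$s = 1002$ ($s = \left(-6\right) \left(-167\right) = 1002$)
$R = 9$ ($R = 8 + 1 = 9$)
$- 140 \left(\sqrt{-1 + s} + \left(-3 + R\right) 10\right) = - 140 \left(\sqrt{-1 + 1002} + \left(-3 + 9\right) 10\right) = - 140 \left(\sqrt{1001} + 6 \cdot 10\right) = - 140 \left(\sqrt{1001} + 60\right) = - 140 \left(60 + \sqrt{1001}\right) = -8400 - 140 \sqrt{1001}$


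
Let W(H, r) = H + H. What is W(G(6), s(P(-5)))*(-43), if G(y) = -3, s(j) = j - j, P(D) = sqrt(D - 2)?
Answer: 258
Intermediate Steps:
P(D) = sqrt(-2 + D)
s(j) = 0
W(H, r) = 2*H
W(G(6), s(P(-5)))*(-43) = (2*(-3))*(-43) = -6*(-43) = 258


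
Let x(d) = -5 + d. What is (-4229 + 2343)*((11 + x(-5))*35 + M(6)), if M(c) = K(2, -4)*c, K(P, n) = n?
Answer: -20746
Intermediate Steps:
M(c) = -4*c
(-4229 + 2343)*((11 + x(-5))*35 + M(6)) = (-4229 + 2343)*((11 + (-5 - 5))*35 - 4*6) = -1886*((11 - 10)*35 - 24) = -1886*(1*35 - 24) = -1886*(35 - 24) = -1886*11 = -20746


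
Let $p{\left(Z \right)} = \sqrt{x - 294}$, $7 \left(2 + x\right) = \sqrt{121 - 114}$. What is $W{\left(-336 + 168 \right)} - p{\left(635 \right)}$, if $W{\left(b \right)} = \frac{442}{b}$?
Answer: $- \frac{221}{84} - \frac{i \sqrt{14504 - 7 \sqrt{7}}}{7} \approx -2.631 - 17.194 i$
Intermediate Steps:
$x = -2 + \frac{\sqrt{7}}{7}$ ($x = -2 + \frac{\sqrt{121 - 114}}{7} = -2 + \frac{\sqrt{7}}{7} \approx -1.622$)
$p{\left(Z \right)} = \sqrt{-296 + \frac{\sqrt{7}}{7}}$ ($p{\left(Z \right)} = \sqrt{\left(-2 + \frac{\sqrt{7}}{7}\right) - 294} = \sqrt{-296 + \frac{\sqrt{7}}{7}}$)
$W{\left(-336 + 168 \right)} - p{\left(635 \right)} = \frac{442}{-336 + 168} - \frac{\sqrt{-14504 + 7 \sqrt{7}}}{7} = \frac{442}{-168} - \frac{\sqrt{-14504 + 7 \sqrt{7}}}{7} = 442 \left(- \frac{1}{168}\right) - \frac{\sqrt{-14504 + 7 \sqrt{7}}}{7} = - \frac{221}{84} - \frac{\sqrt{-14504 + 7 \sqrt{7}}}{7}$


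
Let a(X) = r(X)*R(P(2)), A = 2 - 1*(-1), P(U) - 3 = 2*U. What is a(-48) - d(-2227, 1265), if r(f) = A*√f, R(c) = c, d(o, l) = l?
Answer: -1265 + 84*I*√3 ≈ -1265.0 + 145.49*I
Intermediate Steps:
P(U) = 3 + 2*U
A = 3 (A = 2 + 1 = 3)
r(f) = 3*√f
a(X) = 21*√X (a(X) = (3*√X)*(3 + 2*2) = (3*√X)*(3 + 4) = (3*√X)*7 = 21*√X)
a(-48) - d(-2227, 1265) = 21*√(-48) - 1*1265 = 21*(4*I*√3) - 1265 = 84*I*√3 - 1265 = -1265 + 84*I*√3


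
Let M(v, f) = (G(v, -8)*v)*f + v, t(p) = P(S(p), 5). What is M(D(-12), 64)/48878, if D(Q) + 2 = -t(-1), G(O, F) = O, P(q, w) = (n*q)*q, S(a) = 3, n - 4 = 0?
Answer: 46189/24439 ≈ 1.8900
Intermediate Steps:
n = 4 (n = 4 + 0 = 4)
P(q, w) = 4*q² (P(q, w) = (4*q)*q = 4*q²)
t(p) = 36 (t(p) = 4*3² = 4*9 = 36)
D(Q) = -38 (D(Q) = -2 - 1*36 = -2 - 36 = -38)
M(v, f) = v + f*v² (M(v, f) = (v*v)*f + v = v²*f + v = f*v² + v = v + f*v²)
M(D(-12), 64)/48878 = -38*(1 + 64*(-38))/48878 = -38*(1 - 2432)*(1/48878) = -38*(-2431)*(1/48878) = 92378*(1/48878) = 46189/24439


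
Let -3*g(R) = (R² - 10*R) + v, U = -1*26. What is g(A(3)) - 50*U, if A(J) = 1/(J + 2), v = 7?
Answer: 32458/25 ≈ 1298.3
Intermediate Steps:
A(J) = 1/(2 + J)
U = -26
g(R) = -7/3 - R²/3 + 10*R/3 (g(R) = -((R² - 10*R) + 7)/3 = -(7 + R² - 10*R)/3 = -7/3 - R²/3 + 10*R/3)
g(A(3)) - 50*U = (-7/3 - 1/(3*(2 + 3)²) + 10/(3*(2 + 3))) - 50*(-26) = (-7/3 - (1/5)²/3 + (10/3)/5) + 1300 = (-7/3 - (⅕)²/3 + (10/3)*(⅕)) + 1300 = (-7/3 - ⅓*1/25 + ⅔) + 1300 = (-7/3 - 1/75 + ⅔) + 1300 = -42/25 + 1300 = 32458/25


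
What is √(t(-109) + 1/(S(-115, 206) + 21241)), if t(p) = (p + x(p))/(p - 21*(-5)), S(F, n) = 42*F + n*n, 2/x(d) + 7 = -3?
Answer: √9453912371270/588470 ≈ 5.2249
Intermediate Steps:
x(d) = -⅕ (x(d) = 2/(-7 - 3) = 2/(-10) = 2*(-⅒) = -⅕)
S(F, n) = n² + 42*F (S(F, n) = 42*F + n² = n² + 42*F)
t(p) = (-⅕ + p)/(105 + p) (t(p) = (p - ⅕)/(p - 21*(-5)) = (-⅕ + p)/(p + 105) = (-⅕ + p)/(105 + p))
√(t(-109) + 1/(S(-115, 206) + 21241)) = √((-⅕ - 109)/(105 - 109) + 1/((206² + 42*(-115)) + 21241)) = √(-546/5/(-4) + 1/((42436 - 4830) + 21241)) = √(-¼*(-546/5) + 1/(37606 + 21241)) = √(273/10 + 1/58847) = √(16065241/588470) = √9453912371270/588470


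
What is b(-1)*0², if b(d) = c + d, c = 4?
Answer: 0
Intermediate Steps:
b(d) = 4 + d
b(-1)*0² = (4 - 1)*0² = 3*0 = 0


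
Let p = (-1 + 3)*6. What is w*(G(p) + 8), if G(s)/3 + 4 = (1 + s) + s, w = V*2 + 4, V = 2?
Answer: 568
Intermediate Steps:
p = 12 (p = 2*6 = 12)
w = 8 (w = 2*2 + 4 = 4 + 4 = 8)
G(s) = -9 + 6*s (G(s) = -12 + 3*((1 + s) + s) = -12 + 3*(1 + 2*s) = -12 + (3 + 6*s) = -9 + 6*s)
w*(G(p) + 8) = 8*((-9 + 6*12) + 8) = 8*((-9 + 72) + 8) = 8*(63 + 8) = 8*71 = 568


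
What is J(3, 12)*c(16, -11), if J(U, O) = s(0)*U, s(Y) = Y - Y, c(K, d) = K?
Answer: 0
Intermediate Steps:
s(Y) = 0
J(U, O) = 0 (J(U, O) = 0*U = 0)
J(3, 12)*c(16, -11) = 0*16 = 0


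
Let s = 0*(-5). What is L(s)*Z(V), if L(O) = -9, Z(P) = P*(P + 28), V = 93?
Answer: -101277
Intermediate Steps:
Z(P) = P*(28 + P)
s = 0
L(s)*Z(V) = -837*(28 + 93) = -837*121 = -9*11253 = -101277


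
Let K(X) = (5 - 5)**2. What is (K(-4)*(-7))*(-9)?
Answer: 0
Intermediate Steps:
K(X) = 0 (K(X) = 0**2 = 0)
(K(-4)*(-7))*(-9) = (0*(-7))*(-9) = 0*(-9) = 0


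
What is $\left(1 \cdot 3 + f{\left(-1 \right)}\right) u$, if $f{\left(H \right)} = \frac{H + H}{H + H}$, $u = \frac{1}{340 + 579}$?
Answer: $\frac{4}{919} \approx 0.0043526$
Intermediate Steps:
$u = \frac{1}{919} \approx 0.0010881$
$f{\left(H \right)} = 1$ ($f{\left(H \right)} = \frac{2 H}{2 H} = 2 H \frac{1}{2 H} = 1$)
$\left(1 \cdot 3 + f{\left(-1 \right)}\right) u = \left(1 \cdot 3 + 1\right) \frac{1}{919} = \left(3 + 1\right) \frac{1}{919} = 4 \cdot \frac{1}{919} = \frac{4}{919}$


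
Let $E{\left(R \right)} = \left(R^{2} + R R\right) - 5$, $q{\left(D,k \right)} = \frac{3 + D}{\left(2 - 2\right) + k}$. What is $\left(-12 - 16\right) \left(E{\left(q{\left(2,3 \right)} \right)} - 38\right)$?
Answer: $\frac{9436}{9} \approx 1048.4$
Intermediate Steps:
$q{\left(D,k \right)} = \frac{3 + D}{k}$ ($q{\left(D,k \right)} = \frac{3 + D}{\left(2 - 2\right) + k} = \frac{3 + D}{0 + k} = \frac{3 + D}{k}$)
$E{\left(R \right)} = -5 + 2 R^{2}$ ($E{\left(R \right)} = \left(R^{2} + R^{2}\right) - 5 = 2 R^{2} - 5 = -5 + 2 R^{2}$)
$\left(-12 - 16\right) \left(E{\left(q{\left(2,3 \right)} \right)} - 38\right) = \left(-12 - 16\right) \left(\left(-5 + 2 \left(\frac{3 + 2}{3}\right)^{2}\right) - 38\right) = \left(-12 - 16\right) \left(\left(-5 + 2 \left(\frac{1}{3} \cdot 5\right)^{2}\right) - 38\right) = - 28 \left(\left(-5 + 2 \left(\frac{5}{3}\right)^{2}\right) - 38\right) = - 28 \left(\left(-5 + 2 \cdot \frac{25}{9}\right) - 38\right) = - 28 \left(\left(-5 + \frac{50}{9}\right) - 38\right) = - 28 \left(\frac{5}{9} - 38\right) = \left(-28\right) \left(- \frac{337}{9}\right) = \frac{9436}{9}$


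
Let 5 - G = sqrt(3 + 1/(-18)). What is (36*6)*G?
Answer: 1080 - 36*sqrt(106) ≈ 709.36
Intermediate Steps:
G = 5 - sqrt(106)/6 (G = 5 - sqrt(3 + 1/(-18)) = 5 - sqrt(3 - 1/18) = 5 - sqrt(53/18) = 5 - sqrt(106)/6 ≈ 3.2841)
(36*6)*G = (36*6)*(5 - sqrt(106)/6) = 216*(5 - sqrt(106)/6) = 1080 - 36*sqrt(106)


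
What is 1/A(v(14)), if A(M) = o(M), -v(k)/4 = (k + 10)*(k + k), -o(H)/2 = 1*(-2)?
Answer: ¼ ≈ 0.25000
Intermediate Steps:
o(H) = 4 (o(H) = -2*(-2) = 4)
v(k) = -8*k*(10 + k) (v(k) = -4*(k + 10)*(k + k) = -4*(10 + k)*2*k = -8*k*(10 + k))
A(M) = 4
1/A(v(14)) = 1/4 = ¼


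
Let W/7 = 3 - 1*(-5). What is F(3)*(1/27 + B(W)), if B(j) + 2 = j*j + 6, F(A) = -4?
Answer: -339124/27 ≈ -12560.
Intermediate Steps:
W = 56 (W = 7*(3 - 1*(-5)) = 7*(3 + 5) = 7*8 = 56)
B(j) = 4 + j**2 (B(j) = -2 + (j*j + 6) = -2 + (j**2 + 6) = -2 + (6 + j**2) = 4 + j**2)
F(3)*(1/27 + B(W)) = -4*(1/27 + (4 + 56**2)) = -4*(1/27 + (4 + 3136)) = -4*(1/27 + 3140) = -4*84781/27 = -339124/27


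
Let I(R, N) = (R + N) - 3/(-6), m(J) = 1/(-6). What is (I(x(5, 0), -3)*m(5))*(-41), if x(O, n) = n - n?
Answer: -205/12 ≈ -17.083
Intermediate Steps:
x(O, n) = 0
m(J) = -⅙
I(R, N) = ½ + N + R (I(R, N) = (N + R) - 3*(-⅙) = (N + R) + ½ = ½ + N + R)
(I(x(5, 0), -3)*m(5))*(-41) = ((½ - 3 + 0)*(-⅙))*(-41) = -5/2*(-⅙)*(-41) = (5/12)*(-41) = -205/12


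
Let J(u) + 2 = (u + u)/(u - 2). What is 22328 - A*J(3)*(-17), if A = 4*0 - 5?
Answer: 21988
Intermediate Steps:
A = -5 (A = 0 - 5 = -5)
J(u) = -2 + 2*u/(-2 + u) (J(u) = -2 + (u + u)/(u - 2) = -2 + (2*u)/(-2 + u) = -2 + 2*u/(-2 + u))
22328 - A*J(3)*(-17) = 22328 - (-20/(-2 + 3))*(-17) = 22328 - (-20/1)*(-17) = 22328 - (-20)*(-17) = 22328 - 1*340 = 22328 - 340 = 21988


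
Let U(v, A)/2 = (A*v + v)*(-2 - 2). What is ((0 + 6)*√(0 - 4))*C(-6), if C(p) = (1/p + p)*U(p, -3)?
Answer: 7104*I ≈ 7104.0*I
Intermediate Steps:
U(v, A) = -8*v - 8*A*v (U(v, A) = 2*((A*v + v)*(-2 - 2)) = 2*((v + A*v)*(-4)) = 2*(-4*v - 4*A*v) = -8*v - 8*A*v)
C(p) = 16*p*(p + 1/p) (C(p) = (1/p + p)*(-8*p*(1 - 3)) = (p + 1/p)*(-8*p*(-2)) = (p + 1/p)*(16*p) = 16*p*(p + 1/p))
((0 + 6)*√(0 - 4))*C(-6) = ((0 + 6)*√(0 - 4))*(16 + 16*(-6)²) = (6*√(-4))*(16 + 16*36) = (6*(2*I))*(16 + 576) = (12*I)*592 = 7104*I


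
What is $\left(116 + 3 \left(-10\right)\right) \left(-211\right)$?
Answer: $-18146$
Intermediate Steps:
$\left(116 + 3 \left(-10\right)\right) \left(-211\right) = \left(116 - 30\right) \left(-211\right) = 86 \left(-211\right) = -18146$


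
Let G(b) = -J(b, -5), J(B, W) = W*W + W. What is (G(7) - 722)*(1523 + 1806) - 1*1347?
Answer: -2471465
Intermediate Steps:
J(B, W) = W + W² (J(B, W) = W² + W = W + W²)
G(b) = -20 (G(b) = -(-5)*(1 - 5) = -(-5)*(-4) = -1*20 = -20)
(G(7) - 722)*(1523 + 1806) - 1*1347 = (-20 - 722)*(1523 + 1806) - 1*1347 = -742*3329 - 1347 = -2470118 - 1347 = -2471465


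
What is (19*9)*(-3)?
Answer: -513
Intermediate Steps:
(19*9)*(-3) = 171*(-3) = -513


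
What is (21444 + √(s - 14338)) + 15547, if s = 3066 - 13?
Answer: 36991 + I*√11285 ≈ 36991.0 + 106.23*I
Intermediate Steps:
s = 3053
(21444 + √(s - 14338)) + 15547 = (21444 + √(3053 - 14338)) + 15547 = (21444 + √(-11285)) + 15547 = (21444 + I*√11285) + 15547 = 36991 + I*√11285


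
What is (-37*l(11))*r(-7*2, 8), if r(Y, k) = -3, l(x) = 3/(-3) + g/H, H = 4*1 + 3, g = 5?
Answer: -222/7 ≈ -31.714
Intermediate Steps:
H = 7 (H = 4 + 3 = 7)
l(x) = -2/7 (l(x) = 3/(-3) + 5/7 = 3*(-⅓) + 5*(⅐) = -1 + 5/7 = -2/7)
(-37*l(11))*r(-7*2, 8) = -37*(-2/7)*(-3) = (74/7)*(-3) = -222/7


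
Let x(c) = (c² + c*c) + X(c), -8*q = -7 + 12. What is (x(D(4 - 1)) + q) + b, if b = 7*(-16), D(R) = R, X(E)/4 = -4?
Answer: -885/8 ≈ -110.63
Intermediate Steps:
X(E) = -16 (X(E) = 4*(-4) = -16)
q = -5/8 (q = -(-7 + 12)/8 = -⅛*5 = -5/8 ≈ -0.62500)
x(c) = -16 + 2*c² (x(c) = (c² + c*c) - 16 = (c² + c²) - 16 = 2*c² - 16 = -16 + 2*c²)
b = -112
(x(D(4 - 1)) + q) + b = ((-16 + 2*(4 - 1)²) - 5/8) - 112 = ((-16 + 2*3²) - 5/8) - 112 = ((-16 + 2*9) - 5/8) - 112 = ((-16 + 18) - 5/8) - 112 = (2 - 5/8) - 112 = 11/8 - 112 = -885/8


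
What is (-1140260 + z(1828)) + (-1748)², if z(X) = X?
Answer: 1917072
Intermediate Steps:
(-1140260 + z(1828)) + (-1748)² = (-1140260 + 1828) + (-1748)² = -1138432 + 3055504 = 1917072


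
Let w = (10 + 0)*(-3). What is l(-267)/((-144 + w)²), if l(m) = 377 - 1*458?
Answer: -9/3364 ≈ -0.0026754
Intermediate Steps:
l(m) = -81 (l(m) = 377 - 458 = -81)
w = -30 (w = 10*(-3) = -30)
l(-267)/((-144 + w)²) = -81/(-144 - 30)² = -81/((-174)²) = -81/30276 = -81*1/30276 = -9/3364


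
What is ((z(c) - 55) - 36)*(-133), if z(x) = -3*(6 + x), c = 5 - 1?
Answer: 16093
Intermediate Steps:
c = 4
z(x) = -18 - 3*x
((z(c) - 55) - 36)*(-133) = (((-18 - 3*4) - 55) - 36)*(-133) = (((-18 - 12) - 55) - 36)*(-133) = ((-30 - 55) - 36)*(-133) = (-85 - 36)*(-133) = -121*(-133) = 16093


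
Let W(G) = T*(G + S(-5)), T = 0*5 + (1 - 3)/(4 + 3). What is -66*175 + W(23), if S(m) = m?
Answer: -80886/7 ≈ -11555.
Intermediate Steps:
T = -2/7 (T = 0 - 2/7 = -2/7 ≈ -0.28571)
W(G) = 10/7 - 2*G/7 (W(G) = -2*(G - 5)/7 = -2*(-5 + G)/7 = 10/7 - 2*G/7)
-66*175 + W(23) = -66*175 + (10/7 - 2/7*23) = -11550 + (10/7 - 46/7) = -11550 - 36/7 = -80886/7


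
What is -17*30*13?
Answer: -6630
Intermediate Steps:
-17*30*13 = -510*13 = -6630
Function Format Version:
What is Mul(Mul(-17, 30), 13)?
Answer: -6630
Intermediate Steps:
Mul(Mul(-17, 30), 13) = Mul(-510, 13) = -6630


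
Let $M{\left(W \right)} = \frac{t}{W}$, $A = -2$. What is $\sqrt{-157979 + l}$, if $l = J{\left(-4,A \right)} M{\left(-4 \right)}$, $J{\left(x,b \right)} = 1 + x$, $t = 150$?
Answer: $\frac{i \sqrt{631466}}{2} \approx 397.32 i$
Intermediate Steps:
$M{\left(W \right)} = \frac{150}{W}$
$l = \frac{225}{2}$ ($l = \left(1 - 4\right) \frac{150}{-4} = - 3 \cdot 150 \left(- \frac{1}{4}\right) = \left(-3\right) \left(- \frac{75}{2}\right) = \frac{225}{2} \approx 112.5$)
$\sqrt{-157979 + l} = \sqrt{-157979 + \frac{225}{2}} = \sqrt{- \frac{315733}{2}} = \frac{i \sqrt{631466}}{2}$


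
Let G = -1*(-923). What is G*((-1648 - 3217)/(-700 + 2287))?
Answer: -4490395/1587 ≈ -2829.5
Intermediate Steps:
G = 923
G*((-1648 - 3217)/(-700 + 2287)) = 923*((-1648 - 3217)/(-700 + 2287)) = 923*(-4865/1587) = -4490395/1587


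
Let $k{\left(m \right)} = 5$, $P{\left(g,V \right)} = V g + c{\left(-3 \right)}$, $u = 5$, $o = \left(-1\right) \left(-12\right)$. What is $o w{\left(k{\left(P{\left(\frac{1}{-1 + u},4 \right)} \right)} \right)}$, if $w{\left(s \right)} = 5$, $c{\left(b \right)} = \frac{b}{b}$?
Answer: $60$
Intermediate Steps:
$c{\left(b \right)} = 1$
$o = 12$
$P{\left(g,V \right)} = 1 + V g$ ($P{\left(g,V \right)} = V g + 1 = 1 + V g$)
$o w{\left(k{\left(P{\left(\frac{1}{-1 + u},4 \right)} \right)} \right)} = 12 \cdot 5 = 60$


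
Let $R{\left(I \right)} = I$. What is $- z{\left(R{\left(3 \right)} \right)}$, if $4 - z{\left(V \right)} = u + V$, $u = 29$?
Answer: $28$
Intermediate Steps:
$z{\left(V \right)} = -25 - V$ ($z{\left(V \right)} = 4 - \left(29 + V\right) = -25 - V$)
$- z{\left(R{\left(3 \right)} \right)} = - (-25 - 3) = \left(-1\right) \left(-28\right) = 28$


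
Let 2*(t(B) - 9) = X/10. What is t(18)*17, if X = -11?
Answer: 2873/20 ≈ 143.65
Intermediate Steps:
t(B) = 169/20 (t(B) = 9 + (-11/10)/2 = 9 + (-11*⅒)/2 = 9 + (½)*(-11/10) = 9 - 11/20 = 169/20)
t(18)*17 = (169/20)*17 = 2873/20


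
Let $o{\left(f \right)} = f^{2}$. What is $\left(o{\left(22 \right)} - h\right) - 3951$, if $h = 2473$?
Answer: $-5940$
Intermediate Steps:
$\left(o{\left(22 \right)} - h\right) - 3951 = \left(22^{2} - 2473\right) - 3951 = \left(484 - 2473\right) - 3951 = -1989 - 3951 = -5940$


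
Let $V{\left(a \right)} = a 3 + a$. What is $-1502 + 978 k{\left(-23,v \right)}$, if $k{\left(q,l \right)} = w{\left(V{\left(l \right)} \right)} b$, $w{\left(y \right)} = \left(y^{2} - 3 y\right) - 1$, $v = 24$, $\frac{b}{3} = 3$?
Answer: $78573952$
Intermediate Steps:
$V{\left(a \right)} = 4 a$ ($V{\left(a \right)} = 3 a + a = 4 a$)
$b = 9$ ($b = 3 \cdot 3 = 9$)
$w{\left(y \right)} = -1 + y^{2} - 3 y$
$k{\left(q,l \right)} = -9 - 108 l + 144 l^{2}$ ($k{\left(q,l \right)} = \left(-1 + \left(4 l\right)^{2} - 3 \cdot 4 l\right) 9 = \left(-1 + 16 l^{2} - 12 l\right) 9 = \left(-1 - 12 l + 16 l^{2}\right) 9 = -9 - 108 l + 144 l^{2}$)
$-1502 + 978 k{\left(-23,v \right)} = -1502 + 978 \left(-9 - 2592 + 144 \cdot 24^{2}\right) = -1502 + 978 \left(-9 - 2592 + 144 \cdot 576\right) = -1502 + 978 \left(-9 - 2592 + 82944\right) = -1502 + 978 \cdot 80343 = -1502 + 78575454 = 78573952$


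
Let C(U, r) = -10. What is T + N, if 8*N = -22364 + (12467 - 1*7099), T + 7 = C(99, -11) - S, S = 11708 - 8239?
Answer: -11221/2 ≈ -5610.5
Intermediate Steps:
S = 3469
T = -3486 (T = -7 + (-10 - 1*3469) = -7 + (-10 - 3469) = -7 - 3479 = -3486)
N = -4249/2 (N = (-22364 + (12467 - 1*7099))/8 = (-22364 + (12467 - 7099))/8 = (-22364 + 5368)/8 = (⅛)*(-16996) = -4249/2 ≈ -2124.5)
T + N = -3486 - 4249/2 = -11221/2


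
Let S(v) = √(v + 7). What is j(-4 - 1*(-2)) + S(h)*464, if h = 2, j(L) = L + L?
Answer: 1388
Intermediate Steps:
j(L) = 2*L
S(v) = √(7 + v)
j(-4 - 1*(-2)) + S(h)*464 = 2*(-4 - 1*(-2)) + √(7 + 2)*464 = 2*(-4 + 2) + √9*464 = 2*(-2) + 3*464 = -4 + 1392 = 1388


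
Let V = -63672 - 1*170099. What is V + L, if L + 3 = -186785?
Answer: -420559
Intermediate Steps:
V = -233771 (V = -63672 - 170099 = -233771)
L = -186788 (L = -3 - 186785 = -186788)
V + L = -233771 - 186788 = -420559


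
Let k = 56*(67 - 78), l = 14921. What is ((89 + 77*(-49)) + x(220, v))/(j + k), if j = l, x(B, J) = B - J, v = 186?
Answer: -730/2861 ≈ -0.25516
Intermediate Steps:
j = 14921
k = -616 (k = 56*(-11) = -616)
((89 + 77*(-49)) + x(220, v))/(j + k) = ((89 + 77*(-49)) + (220 - 1*186))/(14921 - 616) = ((89 - 3773) + (220 - 186))/14305 = (-3684 + 34)*(1/14305) = -3650*1/14305 = -730/2861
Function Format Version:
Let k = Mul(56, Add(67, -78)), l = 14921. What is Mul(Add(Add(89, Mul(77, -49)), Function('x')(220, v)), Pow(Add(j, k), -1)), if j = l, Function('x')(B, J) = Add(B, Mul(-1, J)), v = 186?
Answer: Rational(-730, 2861) ≈ -0.25516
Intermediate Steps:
j = 14921
k = -616 (k = Mul(56, -11) = -616)
Mul(Add(Add(89, Mul(77, -49)), Function('x')(220, v)), Pow(Add(j, k), -1)) = Mul(Add(Add(89, Mul(77, -49)), Add(220, Mul(-1, 186))), Pow(Add(14921, -616), -1)) = Mul(Add(Add(89, -3773), Add(220, -186)), Pow(14305, -1)) = Mul(Add(-3684, 34), Rational(1, 14305)) = Mul(-3650, Rational(1, 14305)) = Rational(-730, 2861)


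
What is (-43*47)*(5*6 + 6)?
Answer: -72756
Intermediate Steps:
(-43*47)*(5*6 + 6) = -2021*(30 + 6) = -2021*36 = -72756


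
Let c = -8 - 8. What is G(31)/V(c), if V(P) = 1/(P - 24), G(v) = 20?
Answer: -800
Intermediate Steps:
c = -16
V(P) = 1/(-24 + P)
G(31)/V(c) = 20/(1/(-24 - 16)) = 20/(1/(-40)) = 20/(-1/40) = 20*(-40) = -800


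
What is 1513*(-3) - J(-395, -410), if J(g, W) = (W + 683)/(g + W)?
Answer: -521946/115 ≈ -4538.7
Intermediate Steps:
J(g, W) = (683 + W)/(W + g)
1513*(-3) - J(-395, -410) = 1513*(-3) - (683 - 410)/(-410 - 395) = -4539 - 273/(-805) = -4539 - (-1)*273/805 = -4539 - 1*(-39/115) = -4539 + 39/115 = -521946/115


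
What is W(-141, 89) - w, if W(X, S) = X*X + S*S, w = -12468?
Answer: 40270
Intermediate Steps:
W(X, S) = S² + X² (W(X, S) = X² + S² = S² + X²)
W(-141, 89) - w = (89² + (-141)²) - 1*(-12468) = (7921 + 19881) + 12468 = 27802 + 12468 = 40270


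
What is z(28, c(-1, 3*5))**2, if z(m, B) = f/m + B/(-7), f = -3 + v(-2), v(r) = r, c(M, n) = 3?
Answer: 289/784 ≈ 0.36862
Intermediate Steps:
f = -5 (f = -3 - 2 = -5)
z(m, B) = -5/m - B/7 (z(m, B) = -5/m + B/(-7) = -5/m + B*(-1/7) = -5/m - B/7)
z(28, c(-1, 3*5))**2 = (-5/28 - 1/7*3)**2 = (-5*1/28 - 3/7)**2 = (-5/28 - 3/7)**2 = (-17/28)**2 = 289/784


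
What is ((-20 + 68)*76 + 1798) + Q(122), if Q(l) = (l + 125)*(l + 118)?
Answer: 64726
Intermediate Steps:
Q(l) = (118 + l)*(125 + l) (Q(l) = (125 + l)*(118 + l) = (118 + l)*(125 + l))
((-20 + 68)*76 + 1798) + Q(122) = ((-20 + 68)*76 + 1798) + (14750 + 122² + 243*122) = (48*76 + 1798) + (14750 + 14884 + 29646) = (3648 + 1798) + 59280 = 5446 + 59280 = 64726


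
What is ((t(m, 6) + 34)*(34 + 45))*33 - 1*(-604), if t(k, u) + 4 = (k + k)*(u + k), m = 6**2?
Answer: 7962382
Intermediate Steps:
m = 36
t(k, u) = -4 + 2*k*(k + u) (t(k, u) = -4 + (k + k)*(u + k) = -4 + (2*k)*(k + u) = -4 + 2*k*(k + u))
((t(m, 6) + 34)*(34 + 45))*33 - 1*(-604) = (((-4 + 2*36**2 + 2*36*6) + 34)*(34 + 45))*33 - 1*(-604) = (((-4 + 2*1296 + 432) + 34)*79)*33 + 604 = (((-4 + 2592 + 432) + 34)*79)*33 + 604 = ((3020 + 34)*79)*33 + 604 = (3054*79)*33 + 604 = 241266*33 + 604 = 7961778 + 604 = 7962382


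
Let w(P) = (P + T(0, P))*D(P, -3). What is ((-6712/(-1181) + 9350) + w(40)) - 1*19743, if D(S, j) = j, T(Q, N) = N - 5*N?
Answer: -11842261/1181 ≈ -10027.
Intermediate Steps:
T(Q, N) = -4*N
w(P) = 9*P (w(P) = (P - 4*P)*(-3) = -3*P*(-3) = 9*P)
((-6712/(-1181) + 9350) + w(40)) - 1*19743 = ((-6712/(-1181) + 9350) + 9*40) - 1*19743 = ((-6712*(-1/1181) + 9350) + 360) - 19743 = ((6712/1181 + 9350) + 360) - 19743 = (11049062/1181 + 360) - 19743 = 11474222/1181 - 19743 = -11842261/1181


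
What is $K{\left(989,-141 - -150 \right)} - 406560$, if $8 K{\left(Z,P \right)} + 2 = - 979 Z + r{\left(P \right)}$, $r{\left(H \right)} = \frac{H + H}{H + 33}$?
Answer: $- \frac{7386247}{14} \approx -5.2759 \cdot 10^{5}$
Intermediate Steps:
$r{\left(H \right)} = \frac{2 H}{33 + H}$
$K{\left(Z,P \right)} = - \frac{1}{4} - \frac{979 Z}{8} + \frac{P}{4 \left(33 + P\right)}$ ($K{\left(Z,P \right)} = - \frac{1}{4} + \frac{- 979 Z + \frac{2 P}{33 + P}}{8} = - \frac{1}{4} + \left(- \frac{979 Z}{8} + \frac{P}{4 \left(33 + P\right)}\right) = - \frac{1}{4} - \frac{979 Z}{8} + \frac{P}{4 \left(33 + P\right)}$)
$K{\left(989,-141 - -150 \right)} - 406560 = \frac{11 \left(-6 - 2904693 - 89 \left(-141 - -150\right) 989\right)}{8 \left(33 - -9\right)} - 406560 = \frac{11 \left(-6 - 2904693 - 89 \left(-141 + 150\right) 989\right)}{8 \left(33 + \left(-141 + 150\right)\right)} - 406560 = \frac{11 \left(-6 - 2904693 - 801 \cdot 989\right)}{8 \left(33 + 9\right)} - 406560 = \frac{11 \left(-6 - 2904693 - 792189\right)}{8 \cdot 42} - 406560 = \frac{11}{8} \cdot \frac{1}{42} \left(-3696888\right) - 406560 = - \frac{1694407}{14} - 406560 = - \frac{7386247}{14}$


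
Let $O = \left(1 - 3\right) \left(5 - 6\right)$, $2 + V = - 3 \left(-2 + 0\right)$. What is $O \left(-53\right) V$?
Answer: $-424$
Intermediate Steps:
$V = 4$ ($V = -2 - 3 \left(-2 + 0\right) = -2 - -6 = -2 + 6 = 4$)
$O = 2$ ($O = - 2 \left(5 - 6\right) = \left(-2\right) \left(-1\right) = 2$)
$O \left(-53\right) V = 2 \left(-53\right) 4 = \left(-106\right) 4 = -424$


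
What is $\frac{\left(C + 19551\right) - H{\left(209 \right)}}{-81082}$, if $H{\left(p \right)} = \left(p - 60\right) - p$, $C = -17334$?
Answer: $- \frac{2277}{81082} \approx -0.028083$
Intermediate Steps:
$H{\left(p \right)} = -60$ ($H{\left(p \right)} = \left(-60 + p\right) - p = -60$)
$\frac{\left(C + 19551\right) - H{\left(209 \right)}}{-81082} = \frac{\left(-17334 + 19551\right) - -60}{-81082} = \left(2217 + 60\right) \left(- \frac{1}{81082}\right) = 2277 \left(- \frac{1}{81082}\right) = - \frac{2277}{81082}$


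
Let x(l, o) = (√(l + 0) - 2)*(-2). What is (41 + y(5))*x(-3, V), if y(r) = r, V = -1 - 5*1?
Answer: 184 - 92*I*√3 ≈ 184.0 - 159.35*I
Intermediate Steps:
V = -6 (V = -1 - 5 = -6)
x(l, o) = 4 - 2*√l (x(l, o) = (√l - 2)*(-2) = (-2 + √l)*(-2) = 4 - 2*√l)
(41 + y(5))*x(-3, V) = (41 + 5)*(4 - 2*I*√3) = 46*(4 - 2*I*√3) = 184 - 92*I*√3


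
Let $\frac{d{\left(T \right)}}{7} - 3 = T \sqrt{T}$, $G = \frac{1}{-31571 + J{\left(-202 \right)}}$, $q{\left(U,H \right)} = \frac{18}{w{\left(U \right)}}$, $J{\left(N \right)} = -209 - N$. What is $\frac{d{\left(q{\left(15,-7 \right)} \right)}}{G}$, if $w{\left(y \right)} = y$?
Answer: $-663138 - \frac{1326276 \sqrt{30}}{25} \approx -9.5371 \cdot 10^{5}$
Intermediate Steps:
$q{\left(U,H \right)} = \frac{18}{U}$
$G = - \frac{1}{31578}$ ($G = \frac{1}{-31571 - 7} = \frac{1}{-31578} = - \frac{1}{31578} \approx -3.1668 \cdot 10^{-5}$)
$d{\left(T \right)} = 21 + 7 T^{\frac{3}{2}}$ ($d{\left(T \right)} = 21 + 7 T \sqrt{T} = 21 + 7 T^{\frac{3}{2}}$)
$\frac{d{\left(q{\left(15,-7 \right)} \right)}}{G} = \frac{21 + 7 \left(\frac{18}{15}\right)^{\frac{3}{2}}}{- \frac{1}{31578}} = \left(21 + 7 \left(18 \cdot \frac{1}{15}\right)^{\frac{3}{2}}\right) \left(-31578\right) = \left(21 + 7 \left(\frac{6}{5}\right)^{\frac{3}{2}}\right) \left(-31578\right) = \left(21 + 7 \frac{6 \sqrt{30}}{25}\right) \left(-31578\right) = \left(21 + \frac{42 \sqrt{30}}{25}\right) \left(-31578\right) = -663138 - \frac{1326276 \sqrt{30}}{25}$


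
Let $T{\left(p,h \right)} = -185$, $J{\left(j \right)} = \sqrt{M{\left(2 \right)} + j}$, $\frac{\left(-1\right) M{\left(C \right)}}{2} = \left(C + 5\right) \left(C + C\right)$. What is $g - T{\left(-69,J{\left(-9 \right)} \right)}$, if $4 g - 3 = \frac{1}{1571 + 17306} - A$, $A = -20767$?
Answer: $\frac{406044271}{75508} \approx 5377.5$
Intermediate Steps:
$M{\left(C \right)} = - 4 C \left(5 + C\right)$ ($M{\left(C \right)} = - 2 \left(C + 5\right) \left(C + C\right) = - 2 \left(5 + C\right) 2 C = - 2 \cdot 2 C \left(5 + C\right) = - 4 C \left(5 + C\right)$)
$g = \frac{392075291}{75508}$ ($g = \frac{3}{4} + \frac{\frac{1}{1571 + 17306} - -20767}{4} = \frac{3}{4} + \frac{\frac{1}{18877} + 20767}{4} = \frac{3}{4} + \frac{1}{4} \cdot \frac{392018660}{18877} = \frac{3}{4} + \frac{98004665}{18877} = \frac{392075291}{75508} \approx 5192.5$)
$J{\left(j \right)} = \sqrt{-56 + j}$ ($J{\left(j \right)} = \sqrt{\left(-4\right) 2 \left(5 + 2\right) + j} = \sqrt{\left(-4\right) 2 \cdot 7 + j} = \sqrt{-56 + j}$)
$g - T{\left(-69,J{\left(-9 \right)} \right)} = \frac{392075291}{75508} - -185 = \frac{392075291}{75508} + 185 = \frac{406044271}{75508}$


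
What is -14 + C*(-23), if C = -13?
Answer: 285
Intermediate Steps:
-14 + C*(-23) = -14 - 13*(-23) = -14 + 299 = 285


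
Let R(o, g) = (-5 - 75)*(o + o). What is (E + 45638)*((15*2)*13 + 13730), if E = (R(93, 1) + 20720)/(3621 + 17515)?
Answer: 851268861560/1321 ≈ 6.4441e+8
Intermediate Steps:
R(o, g) = -160*o
E = 365/1321 (E = (-160*93 + 20720)/(3621 + 17515) = (-14880 + 20720)/21136 = 5840*(1/21136) = 365/1321 ≈ 0.27631)
(E + 45638)*((15*2)*13 + 13730) = (365/1321 + 45638)*((15*2)*13 + 13730) = 60288163*(30*13 + 13730)/1321 = 60288163*(390 + 13730)/1321 = (60288163/1321)*14120 = 851268861560/1321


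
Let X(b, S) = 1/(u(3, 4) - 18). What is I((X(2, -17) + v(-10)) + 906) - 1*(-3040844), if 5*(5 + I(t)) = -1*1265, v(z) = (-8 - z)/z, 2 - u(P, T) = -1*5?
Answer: 3040586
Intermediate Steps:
u(P, T) = 7 (u(P, T) = 2 - (-1)*5 = 2 - 1*(-5) = 2 + 5 = 7)
X(b, S) = -1/11 (X(b, S) = 1/(7 - 18) = 1/(-11) = -1/11)
v(z) = (-8 - z)/z
I(t) = -258 (I(t) = -5 + (-1*1265)/5 = -5 + (⅕)*(-1265) = -5 - 253 = -258)
I((X(2, -17) + v(-10)) + 906) - 1*(-3040844) = -258 - 1*(-3040844) = -258 + 3040844 = 3040586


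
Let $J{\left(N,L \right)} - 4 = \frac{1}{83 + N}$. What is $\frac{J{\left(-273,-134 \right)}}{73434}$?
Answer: $\frac{253}{4650820} \approx 5.4399 \cdot 10^{-5}$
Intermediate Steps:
$J{\left(N,L \right)} = 4 + \frac{1}{83 + N}$
$\frac{J{\left(-273,-134 \right)}}{73434} = \frac{\frac{1}{83 - 273} \left(333 + 4 \left(-273\right)\right)}{73434} = \frac{333 - 1092}{-190} \cdot \frac{1}{73434} = \left(- \frac{1}{190}\right) \left(-759\right) \frac{1}{73434} = \frac{759}{190} \cdot \frac{1}{73434} = \frac{253}{4650820}$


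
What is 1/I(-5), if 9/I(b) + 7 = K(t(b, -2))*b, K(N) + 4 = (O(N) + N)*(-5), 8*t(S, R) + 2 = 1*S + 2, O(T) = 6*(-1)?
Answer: -407/24 ≈ -16.958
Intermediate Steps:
O(T) = -6
t(S, R) = S/8 (t(S, R) = -¼ + (1*S + 2)/8 = -¼ + (S + 2)/8 = -¼ + (2 + S)/8 = -¼ + (¼ + S/8) = S/8)
K(N) = 26 - 5*N (K(N) = -4 + (-6 + N)*(-5) = -4 + (30 - 5*N) = 26 - 5*N)
I(b) = 9/(-7 + b*(26 - 5*b/8)) (I(b) = 9/(-7 + (26 - 5*b/8)*b) = 9/(-7 + b*(26 - 5*b/8)))
1/I(-5) = 1/(72/(-56 - 5*(208 - 5*(-5)))) = 1/(72/(-56 - 5*(208 + 25))) = 1/(72/(-56 - 5*233)) = 1/(72/(-56 - 1165)) = 1/(72/(-1221)) = 1/(72*(-1/1221)) = 1/(-24/407) = -407/24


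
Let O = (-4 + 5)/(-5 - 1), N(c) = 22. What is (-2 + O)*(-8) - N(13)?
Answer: -14/3 ≈ -4.6667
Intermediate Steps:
O = -⅙ (O = 1/(-6) = 1*(-⅙) = -⅙ ≈ -0.16667)
(-2 + O)*(-8) - N(13) = (-2 - ⅙)*(-8) - 1*22 = -13/6*(-8) - 22 = 52/3 - 22 = -14/3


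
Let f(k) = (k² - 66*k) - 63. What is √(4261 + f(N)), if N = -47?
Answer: √9509 ≈ 97.514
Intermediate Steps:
f(k) = -63 + k² - 66*k
√(4261 + f(N)) = √(4261 + (-63 + (-47)² - 66*(-47))) = √(4261 + (-63 + 2209 + 3102)) = √(4261 + 5248) = √9509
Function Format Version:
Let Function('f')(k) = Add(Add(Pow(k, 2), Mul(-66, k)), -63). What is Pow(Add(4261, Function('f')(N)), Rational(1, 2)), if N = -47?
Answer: Pow(9509, Rational(1, 2)) ≈ 97.514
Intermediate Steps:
Function('f')(k) = Add(-63, Pow(k, 2), Mul(-66, k))
Pow(Add(4261, Function('f')(N)), Rational(1, 2)) = Pow(Add(4261, Add(-63, Pow(-47, 2), Mul(-66, -47))), Rational(1, 2)) = Pow(Add(4261, Add(-63, 2209, 3102)), Rational(1, 2)) = Pow(Add(4261, 5248), Rational(1, 2)) = Pow(9509, Rational(1, 2))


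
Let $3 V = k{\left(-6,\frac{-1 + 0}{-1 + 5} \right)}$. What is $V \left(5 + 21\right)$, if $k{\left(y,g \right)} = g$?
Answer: $- \frac{13}{6} \approx -2.1667$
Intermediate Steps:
$V = - \frac{1}{12}$ ($V = \frac{\left(-1 + 0\right) \frac{1}{-1 + 5}}{3} = \frac{\left(-1\right) \frac{1}{4}}{3} = \frac{1}{3} \left(- \frac{1}{4}\right) = - \frac{1}{12} \approx -0.083333$)
$V \left(5 + 21\right) = - \frac{5 + 21}{12} = \left(- \frac{1}{12}\right) 26 = - \frac{13}{6}$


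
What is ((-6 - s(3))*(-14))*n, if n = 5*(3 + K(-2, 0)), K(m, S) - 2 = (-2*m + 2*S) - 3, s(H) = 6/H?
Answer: 3360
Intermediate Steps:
K(m, S) = -1 - 2*m + 2*S (K(m, S) = 2 + ((-2*m + 2*S) - 3) = 2 + (-3 - 2*m + 2*S) = -1 - 2*m + 2*S)
n = 30 (n = 5*(3 + (-1 - 2*(-2) + 2*0)) = 5*(3 + (-1 + 4 + 0)) = 5*(3 + 3) = 5*6 = 30)
((-6 - s(3))*(-14))*n = ((-6 - 6/3)*(-14))*30 = ((-6 - 1*2)*(-14))*30 = ((-6 - 2)*(-14))*30 = -8*(-14)*30 = 112*30 = 3360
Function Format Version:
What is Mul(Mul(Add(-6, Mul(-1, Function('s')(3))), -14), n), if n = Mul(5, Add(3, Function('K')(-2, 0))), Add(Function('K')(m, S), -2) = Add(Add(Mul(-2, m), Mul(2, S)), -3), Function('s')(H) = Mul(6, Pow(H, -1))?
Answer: 3360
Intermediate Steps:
Function('K')(m, S) = Add(-1, Mul(-2, m), Mul(2, S)) (Function('K')(m, S) = Add(2, Add(Add(Mul(-2, m), Mul(2, S)), -3)) = Add(2, Add(-3, Mul(-2, m), Mul(2, S))) = Add(-1, Mul(-2, m), Mul(2, S)))
n = 30 (n = Mul(5, Add(3, Add(-1, Mul(-2, -2), Mul(2, 0)))) = Mul(5, Add(3, Add(-1, 4, 0))) = Mul(5, Add(3, 3)) = Mul(5, 6) = 30)
Mul(Mul(Add(-6, Mul(-1, Function('s')(3))), -14), n) = Mul(Mul(Add(-6, Mul(-1, Mul(6, Pow(3, -1)))), -14), 30) = Mul(Mul(Add(-6, Mul(-1, Mul(6, Rational(1, 3)))), -14), 30) = Mul(Mul(Add(-6, Mul(-1, 2)), -14), 30) = Mul(Mul(Add(-6, -2), -14), 30) = Mul(Mul(-8, -14), 30) = Mul(112, 30) = 3360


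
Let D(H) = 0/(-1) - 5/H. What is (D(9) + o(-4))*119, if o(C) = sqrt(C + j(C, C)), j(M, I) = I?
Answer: -595/9 + 238*I*sqrt(2) ≈ -66.111 + 336.58*I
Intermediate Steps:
D(H) = -5/H (D(H) = 0*(-1) - 5/H = 0 - 5/H = -5/H)
o(C) = sqrt(2)*sqrt(C) (o(C) = sqrt(C + C) = sqrt(2*C) = sqrt(2)*sqrt(C))
(D(9) + o(-4))*119 = (-5/9 + sqrt(2)*sqrt(-4))*119 = (-5*1/9 + sqrt(2)*(2*I))*119 = (-5/9 + 2*I*sqrt(2))*119 = -595/9 + 238*I*sqrt(2)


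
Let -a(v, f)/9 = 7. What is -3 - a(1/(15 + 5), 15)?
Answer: 60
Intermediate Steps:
a(v, f) = -63 (a(v, f) = -9*7 = -63)
-3 - a(1/(15 + 5), 15) = -3 - 1*(-63) = -3 + 63 = 60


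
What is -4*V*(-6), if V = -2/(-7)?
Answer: 48/7 ≈ 6.8571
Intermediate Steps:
V = 2/7 (V = -2*(-⅐) = 2/7 ≈ 0.28571)
-4*V*(-6) = -4*2/7*(-6) = -8/7*(-6) = 48/7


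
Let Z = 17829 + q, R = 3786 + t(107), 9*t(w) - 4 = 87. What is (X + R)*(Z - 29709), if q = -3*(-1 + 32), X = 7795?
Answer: -416341120/3 ≈ -1.3878e+8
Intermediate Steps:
t(w) = 91/9 (t(w) = 4/9 + (⅑)*87 = 4/9 + 29/3 = 91/9)
R = 34165/9 (R = 3786 + 91/9 = 34165/9 ≈ 3796.1)
q = -93 (q = -3*31 = -93)
Z = 17736 (Z = 17829 - 93 = 17736)
(X + R)*(Z - 29709) = (7795 + 34165/9)*(17736 - 29709) = (104320/9)*(-11973) = -416341120/3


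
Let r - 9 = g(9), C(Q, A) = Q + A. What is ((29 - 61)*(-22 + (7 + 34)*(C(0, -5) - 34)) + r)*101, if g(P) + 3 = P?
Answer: 5240587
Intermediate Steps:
C(Q, A) = A + Q
g(P) = -3 + P
r = 15 (r = 9 + (-3 + 9) = 9 + 6 = 15)
((29 - 61)*(-22 + (7 + 34)*(C(0, -5) - 34)) + r)*101 = ((29 - 61)*(-22 + (7 + 34)*((-5 + 0) - 34)) + 15)*101 = (-32*(-22 + 41*(-5 - 34)) + 15)*101 = (-32*(-22 + 41*(-39)) + 15)*101 = (-32*(-22 - 1599) + 15)*101 = (-32*(-1621) + 15)*101 = (51872 + 15)*101 = 51887*101 = 5240587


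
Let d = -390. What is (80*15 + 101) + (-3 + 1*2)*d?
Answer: 1691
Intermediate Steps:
(80*15 + 101) + (-3 + 1*2)*d = (80*15 + 101) + (-3 + 1*2)*(-390) = (1200 + 101) + (-3 + 2)*(-390) = 1301 - 1*(-390) = 1301 + 390 = 1691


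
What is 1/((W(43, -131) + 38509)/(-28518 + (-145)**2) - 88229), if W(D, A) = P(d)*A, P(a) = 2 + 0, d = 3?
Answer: -7493/661138144 ≈ -1.1333e-5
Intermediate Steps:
P(a) = 2
W(D, A) = 2*A
1/((W(43, -131) + 38509)/(-28518 + (-145)**2) - 88229) = 1/((2*(-131) + 38509)/(-28518 + (-145)**2) - 88229) = 1/((-262 + 38509)/(-28518 + 21025) - 88229) = 1/(38247/(-7493) - 88229) = 1/(38247*(-1/7493) - 88229) = 1/(-38247/7493 - 88229) = 1/(-661138144/7493) = -7493/661138144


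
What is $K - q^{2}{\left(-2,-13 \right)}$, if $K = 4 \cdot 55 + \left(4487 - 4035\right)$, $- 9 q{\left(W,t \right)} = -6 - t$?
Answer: $\frac{54383}{81} \approx 671.39$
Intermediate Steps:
$q{\left(W,t \right)} = \frac{2}{3} + \frac{t}{9}$ ($q{\left(W,t \right)} = - \frac{-6 - t}{9} = \frac{2}{3} + \frac{t}{9}$)
$K = 672$ ($K = 220 + \left(4487 - 4035\right) = 220 + 452 = 672$)
$K - q^{2}{\left(-2,-13 \right)} = 672 - \left(\frac{2}{3} + \frac{1}{9} \left(-13\right)\right)^{2} = 672 - \left(\frac{2}{3} - \frac{13}{9}\right)^{2} = 672 - \left(- \frac{7}{9}\right)^{2} = 672 - \frac{49}{81} = \frac{54383}{81}$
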